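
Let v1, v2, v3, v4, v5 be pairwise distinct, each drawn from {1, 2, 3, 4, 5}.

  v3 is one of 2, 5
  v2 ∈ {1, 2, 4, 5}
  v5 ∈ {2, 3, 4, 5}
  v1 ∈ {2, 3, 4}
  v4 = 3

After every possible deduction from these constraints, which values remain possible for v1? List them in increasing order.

2, 4

v4's domain is down to {3}, so v4 = 3. So v1, v5 can't be 3.
Among the 4 still-open variables, 1 fits only v2 (and all 4 values in {1, 2, 4, 5} must be used), so v2 = 1.
No further eliminations apply; v1 can still be any of 2, 4.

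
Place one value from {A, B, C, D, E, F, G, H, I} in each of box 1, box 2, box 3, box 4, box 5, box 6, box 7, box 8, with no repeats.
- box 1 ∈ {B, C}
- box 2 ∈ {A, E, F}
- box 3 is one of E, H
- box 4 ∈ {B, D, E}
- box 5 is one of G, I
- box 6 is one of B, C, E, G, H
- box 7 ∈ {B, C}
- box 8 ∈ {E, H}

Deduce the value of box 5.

I

box 1 and box 7 between them cover only {B, C} — a naked pair. Remove those values from box 4, box 6.
box 3 and box 8 share exactly the 2 values {E, H}; by pigeonhole those values go to them, so strike E, H from box 2, box 4, box 6.
box 4 must be D (only option left).
box 6 must be G (only option left). So box 5 can't be G.
So box 5 = I.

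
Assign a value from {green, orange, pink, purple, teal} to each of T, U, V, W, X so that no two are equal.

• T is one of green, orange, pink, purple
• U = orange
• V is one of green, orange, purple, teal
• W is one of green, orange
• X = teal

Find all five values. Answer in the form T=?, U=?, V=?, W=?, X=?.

T=pink, U=orange, V=purple, W=green, X=teal

U's domain is down to {orange}, so U = orange. So T, V, W can't be orange.
W has just one choice, so W = green. Eliminate green elsewhere: T, V.
That leaves X = teal. So V can't be teal.
That leaves V = purple. Remove purple from T.
T must be pink (only option left).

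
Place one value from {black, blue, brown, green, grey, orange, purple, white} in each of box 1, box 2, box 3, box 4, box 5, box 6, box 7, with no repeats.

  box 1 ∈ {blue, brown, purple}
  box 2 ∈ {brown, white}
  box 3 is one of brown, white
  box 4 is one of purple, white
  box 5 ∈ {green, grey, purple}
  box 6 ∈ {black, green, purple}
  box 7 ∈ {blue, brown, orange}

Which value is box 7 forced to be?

orange

The 2 variables box 2 and box 3 are confined to {brown, white}, which locks those values in; drop them from box 1, box 4, box 7.
That leaves box 4 = purple. Eliminate purple elsewhere: box 1, box 5, box 6.
box 1 must be blue (only option left). Remove blue from box 7.
So box 7 = orange.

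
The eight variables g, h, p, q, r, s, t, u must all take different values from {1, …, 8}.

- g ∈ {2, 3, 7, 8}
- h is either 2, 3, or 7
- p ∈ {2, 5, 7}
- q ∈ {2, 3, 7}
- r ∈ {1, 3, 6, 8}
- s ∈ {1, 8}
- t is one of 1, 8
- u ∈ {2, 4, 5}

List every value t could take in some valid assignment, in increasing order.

The 8 variables draw from only 8 values {1, 2, 3, 4, 5, 6, 7, 8}, so each is used; only u can be 4, hence u = 4.
Among the 7 still-open variables, 5 fits only p (and all 7 values in {1, 2, 3, 5, 6, 7, 8} must be used), so p = 5.
The 6 still-open variables draw from only 6 values {1, 2, 3, 6, 7, 8}, so each is used; only r can be 6, hence r = 6.
The 2 variables s and t are confined to {1, 8}, which locks those values in; drop them from g.
No further eliminations apply; t can still be any of 1, 8.

1, 8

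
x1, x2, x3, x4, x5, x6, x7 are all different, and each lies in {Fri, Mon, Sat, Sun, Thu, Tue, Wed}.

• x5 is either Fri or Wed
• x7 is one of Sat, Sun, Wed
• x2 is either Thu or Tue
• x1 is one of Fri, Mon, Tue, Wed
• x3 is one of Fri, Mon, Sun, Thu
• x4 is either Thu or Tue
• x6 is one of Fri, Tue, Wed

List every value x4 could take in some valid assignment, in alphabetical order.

The 7 variables together cover exactly {Fri, Mon, Sat, Sun, Thu, Tue, Wed} — 7 values for 7 variables — and Sat appears only in x7's list, so x7 = Sat.
The 6 still-open variables together cover exactly {Fri, Mon, Sun, Thu, Tue, Wed} — 6 values for 6 variables — and Sun appears only in x3's list, so x3 = Sun.
Among the 5 still-open variables, Mon fits only x1 (and all 5 values in {Fri, Mon, Thu, Tue, Wed} must be used), so x1 = Mon.
x2 and x4 share exactly the 2 values {Thu, Tue}; by pigeonhole those values go to them, so strike Thu, Tue from x6.
No further eliminations apply; x4 can still be any of Thu, Tue.

Thu, Tue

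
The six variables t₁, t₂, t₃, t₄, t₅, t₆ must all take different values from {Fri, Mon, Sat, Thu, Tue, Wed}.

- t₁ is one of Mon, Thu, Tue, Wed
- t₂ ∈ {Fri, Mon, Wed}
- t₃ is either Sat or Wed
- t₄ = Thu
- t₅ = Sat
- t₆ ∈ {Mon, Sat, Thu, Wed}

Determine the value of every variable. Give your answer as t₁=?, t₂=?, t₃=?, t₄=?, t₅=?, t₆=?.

t₄'s domain is down to {Thu}, so t₄ = Thu. So t₁, t₆ can't be Thu.
t₅'s domain is down to {Sat}, so t₅ = Sat. Remove Sat from t₃, t₆.
t₃'s domain is down to {Wed}, so t₃ = Wed. Eliminate Wed elsewhere: t₁, t₂, t₆.
t₆'s domain is down to {Mon}, so t₆ = Mon. Eliminate Mon elsewhere: t₁, t₂.
t₁ must be Tue (only option left).
That leaves t₂ = Fri.

t₁=Tue, t₂=Fri, t₃=Wed, t₄=Thu, t₅=Sat, t₆=Mon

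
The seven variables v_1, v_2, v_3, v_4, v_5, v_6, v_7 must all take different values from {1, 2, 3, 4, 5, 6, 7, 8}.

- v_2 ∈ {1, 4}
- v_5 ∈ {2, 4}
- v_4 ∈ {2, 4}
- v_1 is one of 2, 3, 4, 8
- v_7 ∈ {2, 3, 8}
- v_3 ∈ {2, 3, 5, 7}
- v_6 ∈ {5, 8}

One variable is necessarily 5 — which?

Among the 7 variables, 1 fits only v_2 (and all 7 values in {1, 2, 3, 4, 5, 7, 8} must be used), so v_2 = 1.
Among the 6 still-open variables, 7 fits only v_3 (and all 6 values in {2, 3, 4, 5, 7, 8} must be used), so v_3 = 7.
Among the 5 still-open variables, 5 fits only v_6 (and all 5 values in {2, 3, 4, 5, 8} must be used), so v_6 = 5.

v_6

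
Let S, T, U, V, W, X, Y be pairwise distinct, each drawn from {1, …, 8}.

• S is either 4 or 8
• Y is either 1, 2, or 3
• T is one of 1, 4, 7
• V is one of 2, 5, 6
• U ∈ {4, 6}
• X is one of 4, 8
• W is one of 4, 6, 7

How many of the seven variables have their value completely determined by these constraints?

The 2 variables S and X are confined to {4, 8}, which locks those values in; drop them from T, U, W.
U has just one choice, so U = 6. Remove 6 from V, W.
W must be 7 (only option left). Remove 7 from T.
T's domain is down to {1}, so T = 1. Strike 1 from Y.
Determined: T=1, U=6, W=7. The other variables each still have more than one consistent value. That makes 3.

3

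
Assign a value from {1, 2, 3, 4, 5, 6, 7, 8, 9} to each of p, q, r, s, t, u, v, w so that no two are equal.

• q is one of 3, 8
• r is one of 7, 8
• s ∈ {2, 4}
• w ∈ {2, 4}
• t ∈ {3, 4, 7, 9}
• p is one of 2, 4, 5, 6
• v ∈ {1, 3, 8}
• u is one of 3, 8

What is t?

9

The 2 variables q and u are confined to {3, 8}, which locks those values in; drop them from r, t, v.
That leaves r = 7. Remove 7 from t.
v must be 1 (only option left).
The 2 variables s and w are confined to {2, 4}, which locks those values in; drop them from p, t.
So t = 9.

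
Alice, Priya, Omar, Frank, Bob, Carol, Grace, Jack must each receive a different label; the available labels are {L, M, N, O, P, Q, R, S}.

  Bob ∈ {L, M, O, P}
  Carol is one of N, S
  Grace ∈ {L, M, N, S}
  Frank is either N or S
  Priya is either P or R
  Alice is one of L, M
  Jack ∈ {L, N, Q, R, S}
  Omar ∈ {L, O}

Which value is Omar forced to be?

The 8 variables draw from only 8 values {L, M, N, O, P, Q, R, S}, so each is used; only Jack can be Q, hence Jack = Q.
The 7 still-open variables draw from only 7 values {L, M, N, O, P, R, S}, so each is used; only Priya can be R, hence Priya = R.
The 6 still-open variables together cover exactly {L, M, N, O, P, S} — 6 values for 6 variables — and P appears only in Bob's list, so Bob = P.
The 5 still-open variables together cover exactly {L, M, N, O, S} — 5 values for 5 variables — and O appears only in Omar's list, so Omar = O.

O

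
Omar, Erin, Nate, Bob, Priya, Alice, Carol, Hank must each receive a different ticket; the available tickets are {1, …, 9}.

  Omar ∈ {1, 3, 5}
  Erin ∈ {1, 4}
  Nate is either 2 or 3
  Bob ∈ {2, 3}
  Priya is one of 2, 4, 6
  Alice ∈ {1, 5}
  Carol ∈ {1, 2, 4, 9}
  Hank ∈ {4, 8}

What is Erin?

Among the 8 variables, 6 fits only Priya (and all 8 values in {1, 2, 3, 4, 5, 6, 8, 9} must be used), so Priya = 6.
Among the 7 still-open variables, 8 fits only Hank (and all 7 values in {1, 2, 3, 4, 5, 8, 9} must be used), so Hank = 8.
The 6 still-open variables together cover exactly {1, 2, 3, 4, 5, 9} — 6 values for 6 variables — and 9 appears only in Carol's list, so Carol = 9.
The 5 still-open variables together cover exactly {1, 2, 3, 4, 5} — 5 values for 5 variables — and 4 appears only in Erin's list, so Erin = 4.

4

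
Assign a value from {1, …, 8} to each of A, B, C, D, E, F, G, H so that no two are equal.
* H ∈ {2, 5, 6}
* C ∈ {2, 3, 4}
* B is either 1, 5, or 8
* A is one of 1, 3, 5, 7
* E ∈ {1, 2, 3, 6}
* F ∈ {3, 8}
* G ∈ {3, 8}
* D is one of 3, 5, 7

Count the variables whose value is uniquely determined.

1

The 8 variables draw from only 8 values {1, 2, 3, 4, 5, 6, 7, 8}, so each is used; only C can be 4, hence C = 4.
F and G share exactly the 2 values {3, 8}; by pigeonhole those values go to them, so strike 3, 8 from A, B, D, E.
A, B, D between them cover only {1, 5, 7} — a naked triple. Remove those values from E, H.
Determined: C=4. The other variables each still have more than one consistent value. That makes 1.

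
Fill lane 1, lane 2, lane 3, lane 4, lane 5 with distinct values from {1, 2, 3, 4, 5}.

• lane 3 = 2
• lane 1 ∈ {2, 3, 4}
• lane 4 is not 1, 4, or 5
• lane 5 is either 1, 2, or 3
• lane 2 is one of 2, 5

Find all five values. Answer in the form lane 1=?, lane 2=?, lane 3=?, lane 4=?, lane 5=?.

lane 1=4, lane 2=5, lane 3=2, lane 4=3, lane 5=1

lane 3 has just one choice, so lane 3 = 2. Remove 2 from lane 1, lane 2, lane 4, lane 5.
lane 4's domain is down to {3}, so lane 4 = 3. Strike 3 from lane 1, lane 5.
lane 5's domain is down to {1}, so lane 5 = 1.
lane 1 has just one choice, so lane 1 = 4.
That leaves lane 2 = 5.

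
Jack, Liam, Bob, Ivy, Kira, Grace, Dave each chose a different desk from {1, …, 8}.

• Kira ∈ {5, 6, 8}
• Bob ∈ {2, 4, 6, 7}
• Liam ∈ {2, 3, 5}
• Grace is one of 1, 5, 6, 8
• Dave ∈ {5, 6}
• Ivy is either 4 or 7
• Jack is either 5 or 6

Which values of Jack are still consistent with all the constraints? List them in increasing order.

The 2 variables Jack and Dave are confined to {5, 6}, which locks those values in; drop them from Liam, Bob, Kira, Grace.
That leaves Kira = 8. So Grace can't be 8.
Grace's domain is down to {1}, so Grace = 1.
No further eliminations apply; Jack can still be any of 5, 6.

5, 6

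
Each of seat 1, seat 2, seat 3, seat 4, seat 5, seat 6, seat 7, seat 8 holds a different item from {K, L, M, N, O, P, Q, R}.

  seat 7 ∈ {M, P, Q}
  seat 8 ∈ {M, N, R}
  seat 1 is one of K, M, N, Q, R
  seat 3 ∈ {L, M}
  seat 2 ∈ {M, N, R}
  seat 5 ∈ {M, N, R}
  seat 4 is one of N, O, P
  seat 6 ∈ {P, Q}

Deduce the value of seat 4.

O

The 8 variables draw from only 8 values {K, L, M, N, O, P, Q, R}, so each is used; only seat 1 can be K, hence seat 1 = K.
The 7 still-open variables together cover exactly {L, M, N, O, P, Q, R} — 7 values for 7 variables — and L appears only in seat 3's list, so seat 3 = L.
Among the 6 still-open variables, O fits only seat 4 (and all 6 values in {M, N, O, P, Q, R} must be used), so seat 4 = O.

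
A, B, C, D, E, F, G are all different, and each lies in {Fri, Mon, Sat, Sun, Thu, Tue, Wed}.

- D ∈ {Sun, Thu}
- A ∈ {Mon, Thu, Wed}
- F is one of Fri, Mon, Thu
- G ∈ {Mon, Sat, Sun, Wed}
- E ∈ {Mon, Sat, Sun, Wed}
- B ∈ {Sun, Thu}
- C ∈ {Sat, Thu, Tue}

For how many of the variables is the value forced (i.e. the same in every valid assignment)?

Among the 7 variables, Fri fits only F (and all 7 values in {Fri, Mon, Sat, Sun, Thu, Tue, Wed} must be used), so F = Fri.
The 6 still-open variables draw from only 6 values {Mon, Sat, Sun, Thu, Tue, Wed}, so each is used; only C can be Tue, hence C = Tue.
B and D share exactly the 2 values {Sun, Thu}; by pigeonhole those values go to them, so strike Sun, Thu from A, E, G.
Determined: C=Tue, F=Fri. The other variables each still have more than one consistent value. That makes 2.

2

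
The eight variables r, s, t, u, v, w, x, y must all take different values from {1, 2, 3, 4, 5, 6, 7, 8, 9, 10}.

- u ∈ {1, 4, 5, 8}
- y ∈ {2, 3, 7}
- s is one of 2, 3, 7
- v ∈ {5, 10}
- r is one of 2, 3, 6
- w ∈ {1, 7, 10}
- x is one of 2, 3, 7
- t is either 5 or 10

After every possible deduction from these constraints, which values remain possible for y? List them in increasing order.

2, 3, 7

t and v share exactly the 2 values {5, 10}; by pigeonhole those values go to them, so strike 5, 10 from u, w.
s, x, y between them cover only {2, 3, 7} — a naked triple. Remove those values from r, w.
That leaves r = 6.
w's domain is down to {1}, so w = 1. Eliminate 1 elsewhere: u.
No further eliminations apply; y can still be any of 2, 3, 7.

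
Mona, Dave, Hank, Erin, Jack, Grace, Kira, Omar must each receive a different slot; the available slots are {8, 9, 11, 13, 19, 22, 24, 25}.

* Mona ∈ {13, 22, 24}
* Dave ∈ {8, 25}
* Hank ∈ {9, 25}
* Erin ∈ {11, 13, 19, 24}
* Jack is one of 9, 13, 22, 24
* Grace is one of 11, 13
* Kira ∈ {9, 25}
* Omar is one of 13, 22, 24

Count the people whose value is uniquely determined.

3

The 8 variables together cover exactly {8, 9, 11, 13, 19, 22, 24, 25} — 8 values for 8 variables — and 8 appears only in Dave's list, so Dave = 8.
The 7 still-open variables draw from only 7 values {9, 11, 13, 19, 22, 24, 25}, so each is used; only Erin can be 19, hence Erin = 19.
The 6 still-open variables draw from only 6 values {9, 11, 13, 22, 24, 25}, so each is used; only Grace can be 11, hence Grace = 11.
Hank and Kira between them cover only {9, 25} — a naked pair. Remove those values from Jack.
Determined: Dave=8, Erin=19, Grace=11. The other people each still have more than one consistent value. That makes 3.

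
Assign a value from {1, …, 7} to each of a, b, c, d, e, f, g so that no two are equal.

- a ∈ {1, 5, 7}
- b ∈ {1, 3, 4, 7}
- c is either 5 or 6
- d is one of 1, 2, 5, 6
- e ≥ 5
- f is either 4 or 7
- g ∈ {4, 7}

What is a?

1

Among the 7 variables, 2 fits only d (and all 7 values in {1, 2, 3, 4, 5, 6, 7} must be used), so d = 2.
The 6 still-open variables draw from only 6 values {1, 3, 4, 5, 6, 7}, so each is used; only b can be 3, hence b = 3.
Among the 5 still-open variables, 1 fits only a (and all 5 values in {1, 4, 5, 6, 7} must be used), so a = 1.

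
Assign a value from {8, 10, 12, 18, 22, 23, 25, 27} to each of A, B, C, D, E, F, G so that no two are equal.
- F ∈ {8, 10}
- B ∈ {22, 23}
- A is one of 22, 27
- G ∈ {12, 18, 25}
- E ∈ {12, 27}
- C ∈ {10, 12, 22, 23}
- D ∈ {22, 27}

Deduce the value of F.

8

A and D share exactly the 2 values {22, 27}; by pigeonhole those values go to them, so strike 22, 27 from B, C, E.
B must be 23 (only option left). Eliminate 23 elsewhere: C.
That leaves E = 12. So C, G can't be 12.
C's domain is down to {10}, so C = 10. Remove 10 from F.
So F = 8.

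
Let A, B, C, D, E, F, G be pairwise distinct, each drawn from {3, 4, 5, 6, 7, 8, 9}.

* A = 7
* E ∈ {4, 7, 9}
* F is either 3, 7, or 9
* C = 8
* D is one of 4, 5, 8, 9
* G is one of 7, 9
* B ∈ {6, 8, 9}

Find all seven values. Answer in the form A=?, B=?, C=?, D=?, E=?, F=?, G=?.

A's domain is down to {7}, so A = 7. Remove 7 from E, F, G.
C has just one choice, so C = 8. So B, D can't be 8.
G must be 9 (only option left). Eliminate 9 elsewhere: B, D, E, F.
B has just one choice, so B = 6.
E has just one choice, so E = 4. Eliminate 4 elsewhere: D.
F must be 3 (only option left).
D has just one choice, so D = 5.

A=7, B=6, C=8, D=5, E=4, F=3, G=9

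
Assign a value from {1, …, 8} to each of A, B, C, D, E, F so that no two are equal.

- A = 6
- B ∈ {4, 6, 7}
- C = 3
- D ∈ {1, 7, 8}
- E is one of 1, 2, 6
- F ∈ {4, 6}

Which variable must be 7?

B

A's domain is down to {6}, so A = 6. Remove 6 from B, E, F.
That leaves C = 3.
F must be 4 (only option left). So B can't be 4.
So 7 goes to B.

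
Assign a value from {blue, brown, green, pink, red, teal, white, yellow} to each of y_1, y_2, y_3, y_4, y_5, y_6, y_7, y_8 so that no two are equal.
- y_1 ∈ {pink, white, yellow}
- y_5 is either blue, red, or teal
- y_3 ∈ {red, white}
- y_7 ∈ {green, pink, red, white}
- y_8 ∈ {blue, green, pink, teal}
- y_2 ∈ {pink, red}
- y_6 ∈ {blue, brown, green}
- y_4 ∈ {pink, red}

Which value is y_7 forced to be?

Among the 8 variables, brown fits only y_6 (and all 8 values in {blue, brown, green, pink, red, teal, white, yellow} must be used), so y_6 = brown.
Among the 7 still-open variables, yellow fits only y_1 (and all 7 values in {blue, green, pink, red, teal, white, yellow} must be used), so y_1 = yellow.
y_2 and y_4 between them cover only {pink, red} — a naked pair. Remove those values from y_3, y_5, y_7, y_8.
y_3's domain is down to {white}, so y_3 = white. Eliminate white elsewhere: y_7.
So y_7 = green.

green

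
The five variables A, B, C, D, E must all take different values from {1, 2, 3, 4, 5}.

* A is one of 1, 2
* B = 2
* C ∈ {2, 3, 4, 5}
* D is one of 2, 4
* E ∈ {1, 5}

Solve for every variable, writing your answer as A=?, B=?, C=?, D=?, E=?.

B's domain is down to {2}, so B = 2. So A, C, D can't be 2.
That leaves D = 4. Eliminate 4 elsewhere: C.
A has just one choice, so A = 1. Remove 1 from E.
E has just one choice, so E = 5. Strike 5 from C.
That leaves C = 3.

A=1, B=2, C=3, D=4, E=5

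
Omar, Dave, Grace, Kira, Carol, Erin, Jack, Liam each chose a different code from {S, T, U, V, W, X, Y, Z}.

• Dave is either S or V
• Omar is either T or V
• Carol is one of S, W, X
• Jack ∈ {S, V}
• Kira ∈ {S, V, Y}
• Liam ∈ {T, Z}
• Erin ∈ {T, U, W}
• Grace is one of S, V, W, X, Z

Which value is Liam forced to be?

Z

The 8 variables together cover exactly {S, T, U, V, W, X, Y, Z} — 8 values for 8 variables — and U appears only in Erin's list, so Erin = U.
Among the 7 still-open variables, Y fits only Kira (and all 7 values in {S, T, V, W, X, Y, Z} must be used), so Kira = Y.
The 2 variables Dave and Jack are confined to {S, V}, which locks those values in; drop them from Omar, Grace, Carol.
That leaves Omar = T. Eliminate T elsewhere: Liam.
So Liam = Z.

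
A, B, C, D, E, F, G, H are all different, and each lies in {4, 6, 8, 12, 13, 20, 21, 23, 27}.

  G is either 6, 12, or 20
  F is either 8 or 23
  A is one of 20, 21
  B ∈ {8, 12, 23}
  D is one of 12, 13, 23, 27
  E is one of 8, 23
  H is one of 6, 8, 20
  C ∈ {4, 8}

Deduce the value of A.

21

The 2 variables E and F are confined to {8, 23}, which locks those values in; drop them from B, C, D, H.
B has just one choice, so B = 12. Remove 12 from D, G.
C's domain is down to {4}, so C = 4.
G and H between them cover only {6, 20} — a naked pair. Remove those values from A.
So A = 21.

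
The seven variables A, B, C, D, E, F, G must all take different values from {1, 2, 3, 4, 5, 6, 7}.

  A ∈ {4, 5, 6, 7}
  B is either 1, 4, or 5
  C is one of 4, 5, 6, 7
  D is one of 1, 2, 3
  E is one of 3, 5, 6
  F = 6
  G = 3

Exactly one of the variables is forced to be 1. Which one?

B

F has just one choice, so F = 6. So A, C, E can't be 6.
G's domain is down to {3}, so G = 3. Strike 3 from D, E.
E's domain is down to {5}, so E = 5. Remove 5 from A, B, C.
Among the 4 still-open variables, 2 fits only D (and all 4 values in {1, 2, 4, 7} must be used), so D = 2.
The 3 still-open variables together cover exactly {1, 4, 7} — 3 values for 3 variables — and 1 appears only in B's list, so B = 1.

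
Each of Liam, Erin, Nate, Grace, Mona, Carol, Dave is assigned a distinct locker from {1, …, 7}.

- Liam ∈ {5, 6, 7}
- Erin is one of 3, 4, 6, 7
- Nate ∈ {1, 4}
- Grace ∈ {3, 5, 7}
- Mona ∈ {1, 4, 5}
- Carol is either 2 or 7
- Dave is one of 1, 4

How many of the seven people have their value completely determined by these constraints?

The 7 variables together cover exactly {1, 2, 3, 4, 5, 6, 7} — 7 values for 7 variables — and 2 appears only in Carol's list, so Carol = 2.
Nate and Dave share exactly the 2 values {1, 4}; by pigeonhole those values go to them, so strike 1, 4 from Erin, Mona.
Mona must be 5 (only option left). Remove 5 from Liam, Grace.
Determined: Mona=5, Carol=2. The other people each still have more than one consistent value. That makes 2.

2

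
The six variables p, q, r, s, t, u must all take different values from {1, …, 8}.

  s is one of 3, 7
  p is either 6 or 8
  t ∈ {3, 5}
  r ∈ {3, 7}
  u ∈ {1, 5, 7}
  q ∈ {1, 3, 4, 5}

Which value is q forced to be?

r and s between them cover only {3, 7} — a naked pair. Remove those values from q, t, u.
t has just one choice, so t = 5. Remove 5 from q, u.
u has just one choice, so u = 1. Eliminate 1 elsewhere: q.
So q = 4.

4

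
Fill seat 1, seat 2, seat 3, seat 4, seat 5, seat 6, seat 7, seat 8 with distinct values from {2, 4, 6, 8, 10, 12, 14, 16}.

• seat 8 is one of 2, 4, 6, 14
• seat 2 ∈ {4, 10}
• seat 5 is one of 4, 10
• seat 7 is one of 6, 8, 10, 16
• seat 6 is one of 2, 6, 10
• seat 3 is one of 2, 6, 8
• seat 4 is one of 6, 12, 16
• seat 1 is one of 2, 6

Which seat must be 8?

seat 3

The 8 variables draw from only 8 values {2, 4, 6, 8, 10, 12, 14, 16}, so each is used; only seat 4 can be 12, hence seat 4 = 12.
Among the 7 still-open variables, 14 fits only seat 8 (and all 7 values in {2, 4, 6, 8, 10, 14, 16} must be used), so seat 8 = 14.
Among the 6 still-open variables, 16 fits only seat 7 (and all 6 values in {2, 4, 6, 8, 10, 16} must be used), so seat 7 = 16.
The 5 still-open variables together cover exactly {2, 4, 6, 8, 10} — 5 values for 5 variables — and 8 appears only in seat 3's list, so seat 3 = 8.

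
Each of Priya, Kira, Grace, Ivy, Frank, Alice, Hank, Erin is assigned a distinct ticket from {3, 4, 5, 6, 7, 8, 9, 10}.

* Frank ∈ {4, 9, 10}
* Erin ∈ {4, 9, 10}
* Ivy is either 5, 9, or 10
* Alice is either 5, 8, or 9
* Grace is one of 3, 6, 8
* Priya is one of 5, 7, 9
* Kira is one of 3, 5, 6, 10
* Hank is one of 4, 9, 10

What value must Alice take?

8

The 8 variables together cover exactly {3, 4, 5, 6, 7, 8, 9, 10} — 8 values for 8 variables — and 7 appears only in Priya's list, so Priya = 7.
Frank, Hank, Erin between them cover only {4, 9, 10} — a naked triple. Remove those values from Kira, Ivy, Alice.
Ivy's domain is down to {5}, so Ivy = 5. Strike 5 from Kira, Alice.
So Alice = 8.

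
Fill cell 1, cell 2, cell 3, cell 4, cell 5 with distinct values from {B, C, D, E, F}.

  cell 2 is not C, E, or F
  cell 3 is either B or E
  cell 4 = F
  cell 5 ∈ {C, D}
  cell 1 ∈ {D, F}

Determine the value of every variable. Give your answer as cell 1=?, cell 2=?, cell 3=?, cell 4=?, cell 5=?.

cell 1=D, cell 2=B, cell 3=E, cell 4=F, cell 5=C

cell 4 must be F (only option left). Remove F from cell 1.
cell 1 must be D (only option left). Strike D from cell 2, cell 5.
cell 2 has just one choice, so cell 2 = B. Remove B from cell 3.
cell 3 must be E (only option left).
cell 5's domain is down to {C}, so cell 5 = C.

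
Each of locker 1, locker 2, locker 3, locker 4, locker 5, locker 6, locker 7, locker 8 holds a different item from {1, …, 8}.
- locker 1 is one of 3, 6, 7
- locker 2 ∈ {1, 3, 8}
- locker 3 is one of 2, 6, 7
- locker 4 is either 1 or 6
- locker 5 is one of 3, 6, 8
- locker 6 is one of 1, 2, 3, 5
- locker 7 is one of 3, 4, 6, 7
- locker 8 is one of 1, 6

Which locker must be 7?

The 8 variables draw from only 8 values {1, 2, 3, 4, 5, 6, 7, 8}, so each is used; only locker 7 can be 4, hence locker 7 = 4.
The 7 still-open variables draw from only 7 values {1, 2, 3, 5, 6, 7, 8}, so each is used; only locker 6 can be 5, hence locker 6 = 5.
The 6 still-open variables draw from only 6 values {1, 2, 3, 6, 7, 8}, so each is used; only locker 3 can be 2, hence locker 3 = 2.
The 5 still-open variables draw from only 5 values {1, 3, 6, 7, 8}, so each is used; only locker 1 can be 7, hence locker 1 = 7.

locker 1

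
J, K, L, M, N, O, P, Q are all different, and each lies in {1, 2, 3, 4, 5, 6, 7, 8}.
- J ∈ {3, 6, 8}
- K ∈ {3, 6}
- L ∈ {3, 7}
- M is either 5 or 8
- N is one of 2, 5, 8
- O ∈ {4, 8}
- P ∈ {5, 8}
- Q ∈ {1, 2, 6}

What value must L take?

The 8 variables together cover exactly {1, 2, 3, 4, 5, 6, 7, 8} — 8 values for 8 variables — and 1 appears only in Q's list, so Q = 1.
Among the 7 still-open variables, 2 fits only N (and all 7 values in {2, 3, 4, 5, 6, 7, 8} must be used), so N = 2.
Among the 6 still-open variables, 4 fits only O (and all 6 values in {3, 4, 5, 6, 7, 8} must be used), so O = 4.
The 5 still-open variables draw from only 5 values {3, 5, 6, 7, 8}, so each is used; only L can be 7, hence L = 7.

7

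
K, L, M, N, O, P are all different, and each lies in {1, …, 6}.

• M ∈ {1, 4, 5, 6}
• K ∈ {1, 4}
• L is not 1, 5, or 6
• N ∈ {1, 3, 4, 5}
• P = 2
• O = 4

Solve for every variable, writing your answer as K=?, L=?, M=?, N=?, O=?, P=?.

O must be 4 (only option left). Strike 4 from K, L, M, N.
P has just one choice, so P = 2. So L can't be 2.
That leaves K = 1. Remove 1 from M, N.
L's domain is down to {3}, so L = 3. Eliminate 3 elsewhere: N.
That leaves N = 5. Eliminate 5 elsewhere: M.
M must be 6 (only option left).

K=1, L=3, M=6, N=5, O=4, P=2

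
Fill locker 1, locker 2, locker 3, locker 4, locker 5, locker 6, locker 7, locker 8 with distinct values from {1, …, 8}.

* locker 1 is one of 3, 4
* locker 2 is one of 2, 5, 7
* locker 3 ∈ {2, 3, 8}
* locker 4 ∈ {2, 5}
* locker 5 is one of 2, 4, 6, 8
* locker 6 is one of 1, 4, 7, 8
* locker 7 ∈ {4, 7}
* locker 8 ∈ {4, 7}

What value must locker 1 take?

3

Among the 8 variables, 1 fits only locker 6 (and all 8 values in {1, 2, 3, 4, 5, 6, 7, 8} must be used), so locker 6 = 1.
Among the 7 still-open variables, 6 fits only locker 5 (and all 7 values in {2, 3, 4, 5, 6, 7, 8} must be used), so locker 5 = 6.
The 6 still-open variables draw from only 6 values {2, 3, 4, 5, 7, 8}, so each is used; only locker 3 can be 8, hence locker 3 = 8.
Among the 5 still-open variables, 3 fits only locker 1 (and all 5 values in {2, 3, 4, 5, 7} must be used), so locker 1 = 3.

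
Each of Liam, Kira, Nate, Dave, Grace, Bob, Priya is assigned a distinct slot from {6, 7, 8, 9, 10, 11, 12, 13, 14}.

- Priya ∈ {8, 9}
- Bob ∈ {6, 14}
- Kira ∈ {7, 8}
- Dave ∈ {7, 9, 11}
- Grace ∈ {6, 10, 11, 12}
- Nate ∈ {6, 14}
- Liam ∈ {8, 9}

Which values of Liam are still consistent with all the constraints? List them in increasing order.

8, 9

The 2 variables Liam and Priya are confined to {8, 9}, which locks those values in; drop them from Kira, Dave.
Kira must be 7 (only option left). So Dave can't be 7.
That leaves Dave = 11. So Grace can't be 11.
The 2 variables Nate and Bob are confined to {6, 14}, which locks those values in; drop them from Grace.
No further eliminations apply; Liam can still be any of 8, 9.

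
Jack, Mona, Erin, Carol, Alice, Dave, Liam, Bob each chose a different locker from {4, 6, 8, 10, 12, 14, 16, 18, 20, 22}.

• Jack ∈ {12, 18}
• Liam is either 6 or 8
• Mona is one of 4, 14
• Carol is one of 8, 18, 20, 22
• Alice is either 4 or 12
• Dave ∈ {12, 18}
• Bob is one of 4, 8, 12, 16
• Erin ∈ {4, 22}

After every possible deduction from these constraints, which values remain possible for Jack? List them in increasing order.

12, 18

Jack and Dave share exactly the 2 values {12, 18}; by pigeonhole those values go to them, so strike 12, 18 from Carol, Alice, Bob.
That leaves Alice = 4. So Mona, Erin, Bob can't be 4.
Mona has just one choice, so Mona = 14.
Erin's domain is down to {22}, so Erin = 22. Eliminate 22 elsewhere: Carol.
No further eliminations apply; Jack can still be any of 12, 18.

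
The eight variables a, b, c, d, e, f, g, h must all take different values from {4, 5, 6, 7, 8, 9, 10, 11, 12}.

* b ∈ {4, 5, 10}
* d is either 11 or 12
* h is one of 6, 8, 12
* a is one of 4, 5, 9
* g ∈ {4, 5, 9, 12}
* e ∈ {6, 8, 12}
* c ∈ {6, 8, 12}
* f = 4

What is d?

11

f's domain is down to {4}, so f = 4. Eliminate 4 elsewhere: a, b, g.
The 7 still-open variables together cover exactly {5, 6, 8, 9, 10, 11, 12} — 7 values for 7 variables — and 10 appears only in b's list, so b = 10.
Among the 6 still-open variables, 11 fits only d (and all 6 values in {5, 6, 8, 9, 11, 12} must be used), so d = 11.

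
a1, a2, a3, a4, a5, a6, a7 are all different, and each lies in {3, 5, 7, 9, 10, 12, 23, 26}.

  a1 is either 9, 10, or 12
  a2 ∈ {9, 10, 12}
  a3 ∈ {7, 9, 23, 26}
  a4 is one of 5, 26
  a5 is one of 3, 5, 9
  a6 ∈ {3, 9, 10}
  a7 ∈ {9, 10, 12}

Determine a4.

26

a1, a2, a7 between them cover only {9, 10, 12} — a naked triple. Remove those values from a3, a5, a6.
a6 has just one choice, so a6 = 3. Strike 3 from a5.
That leaves a5 = 5. So a4 can't be 5.
So a4 = 26.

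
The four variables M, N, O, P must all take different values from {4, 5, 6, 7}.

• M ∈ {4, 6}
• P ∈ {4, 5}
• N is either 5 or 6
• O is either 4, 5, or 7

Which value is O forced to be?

7

Among the 4 variables, 7 fits only O (and all 4 values in {4, 5, 6, 7} must be used), so O = 7.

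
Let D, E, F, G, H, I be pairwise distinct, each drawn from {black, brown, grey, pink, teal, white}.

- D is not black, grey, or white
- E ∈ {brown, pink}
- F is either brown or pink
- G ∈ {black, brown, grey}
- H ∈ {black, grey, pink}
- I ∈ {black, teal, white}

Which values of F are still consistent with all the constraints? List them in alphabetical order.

Among the 6 variables, white fits only I (and all 6 values in {black, brown, grey, pink, teal, white} must be used), so I = white.
The 5 still-open variables together cover exactly {black, brown, grey, pink, teal} — 5 values for 5 variables — and teal appears only in D's list, so D = teal.
E and F between them cover only {brown, pink} — a naked pair. Remove those values from G, H.
No further eliminations apply; F can still be any of brown, pink.

brown, pink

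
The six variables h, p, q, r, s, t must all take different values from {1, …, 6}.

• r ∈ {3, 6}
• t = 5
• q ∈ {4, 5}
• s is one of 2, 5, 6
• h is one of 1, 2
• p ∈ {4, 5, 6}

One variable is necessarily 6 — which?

t's domain is down to {5}, so t = 5. Remove 5 from p, q, s.
That leaves q = 4. Eliminate 4 elsewhere: p.
So 6 goes to p.

p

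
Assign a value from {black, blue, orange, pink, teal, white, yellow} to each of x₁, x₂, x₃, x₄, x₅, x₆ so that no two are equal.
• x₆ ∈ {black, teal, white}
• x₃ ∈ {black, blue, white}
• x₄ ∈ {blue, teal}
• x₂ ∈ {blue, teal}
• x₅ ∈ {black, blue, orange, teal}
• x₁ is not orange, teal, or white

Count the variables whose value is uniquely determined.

1

The 2 variables x₂ and x₄ are confined to {blue, teal}, which locks those values in; drop them from x₁, x₃, x₅, x₆.
x₃ and x₆ between them cover only {black, white} — a naked pair. Remove those values from x₁, x₅.
x₅ must be orange (only option left).
Determined: x₅=orange. The other variables each still have more than one consistent value. That makes 1.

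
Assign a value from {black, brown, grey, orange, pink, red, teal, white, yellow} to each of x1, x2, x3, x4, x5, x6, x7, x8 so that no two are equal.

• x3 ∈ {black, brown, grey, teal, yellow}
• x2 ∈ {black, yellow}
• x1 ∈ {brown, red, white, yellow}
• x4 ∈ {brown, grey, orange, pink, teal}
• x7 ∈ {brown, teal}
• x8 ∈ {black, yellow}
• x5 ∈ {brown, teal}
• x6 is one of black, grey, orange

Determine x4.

pink

x2 and x8 between them cover only {black, yellow} — a naked pair. Remove those values from x1, x3, x6.
The 2 variables x5 and x7 are confined to {brown, teal}, which locks those values in; drop them from x1, x3, x4.
That leaves x3 = grey. Remove grey from x4, x6.
x6 must be orange (only option left). So x4 can't be orange.
So x4 = pink.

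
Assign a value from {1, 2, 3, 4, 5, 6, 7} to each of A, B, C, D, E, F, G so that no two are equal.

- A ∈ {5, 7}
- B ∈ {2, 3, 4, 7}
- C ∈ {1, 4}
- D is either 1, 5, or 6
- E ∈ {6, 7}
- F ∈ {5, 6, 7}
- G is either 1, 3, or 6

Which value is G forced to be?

3

The 7 variables together cover exactly {1, 2, 3, 4, 5, 6, 7} — 7 values for 7 variables — and 2 appears only in B's list, so B = 2.
The 6 still-open variables together cover exactly {1, 3, 4, 5, 6, 7} — 6 values for 6 variables — and 3 appears only in G's list, so G = 3.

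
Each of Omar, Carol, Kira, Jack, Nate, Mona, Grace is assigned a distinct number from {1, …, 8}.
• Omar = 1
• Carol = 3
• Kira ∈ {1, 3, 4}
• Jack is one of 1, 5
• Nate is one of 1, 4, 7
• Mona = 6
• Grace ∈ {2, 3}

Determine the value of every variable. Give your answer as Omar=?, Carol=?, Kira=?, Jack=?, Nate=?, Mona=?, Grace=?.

Omar=1, Carol=3, Kira=4, Jack=5, Nate=7, Mona=6, Grace=2

Omar must be 1 (only option left). Remove 1 from Kira, Jack, Nate.
Carol has just one choice, so Carol = 3. Strike 3 from Kira, Grace.
Kira must be 4 (only option left). Eliminate 4 elsewhere: Nate.
That leaves Jack = 5.
Nate's domain is down to {7}, so Nate = 7.
Mona's domain is down to {6}, so Mona = 6.
Grace's domain is down to {2}, so Grace = 2.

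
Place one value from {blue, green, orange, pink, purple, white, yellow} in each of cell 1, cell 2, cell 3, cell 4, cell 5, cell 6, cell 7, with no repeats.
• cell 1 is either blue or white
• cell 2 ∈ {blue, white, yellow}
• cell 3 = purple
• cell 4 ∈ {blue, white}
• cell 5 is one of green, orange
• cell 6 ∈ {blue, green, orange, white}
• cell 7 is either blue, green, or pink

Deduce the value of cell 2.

cell 3's domain is down to {purple}, so cell 3 = purple.
Among the 6 still-open variables, pink fits only cell 7 (and all 6 values in {blue, green, orange, pink, white, yellow} must be used), so cell 7 = pink.
The 5 still-open variables together cover exactly {blue, green, orange, white, yellow} — 5 values for 5 variables — and yellow appears only in cell 2's list, so cell 2 = yellow.

yellow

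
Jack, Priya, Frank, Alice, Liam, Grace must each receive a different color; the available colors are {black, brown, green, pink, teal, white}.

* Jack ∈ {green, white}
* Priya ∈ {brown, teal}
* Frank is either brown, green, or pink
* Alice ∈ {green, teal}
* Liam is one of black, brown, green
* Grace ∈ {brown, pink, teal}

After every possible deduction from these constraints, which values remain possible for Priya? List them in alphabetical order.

brown, teal

The 6 variables together cover exactly {black, brown, green, pink, teal, white} — 6 values for 6 variables — and black appears only in Liam's list, so Liam = black.
The 5 still-open variables together cover exactly {brown, green, pink, teal, white} — 5 values for 5 variables — and white appears only in Jack's list, so Jack = white.
No further eliminations apply; Priya can still be any of brown, teal.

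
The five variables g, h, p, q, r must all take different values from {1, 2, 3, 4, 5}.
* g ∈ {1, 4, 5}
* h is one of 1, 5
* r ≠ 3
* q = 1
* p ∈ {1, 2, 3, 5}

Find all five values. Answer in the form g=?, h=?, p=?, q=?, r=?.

q must be 1 (only option left). Strike 1 from g, h, p, r.
h must be 5 (only option left). Remove 5 from g, p, r.
That leaves g = 4. Eliminate 4 elsewhere: r.
r must be 2 (only option left). Remove 2 from p.
p has just one choice, so p = 3.

g=4, h=5, p=3, q=1, r=2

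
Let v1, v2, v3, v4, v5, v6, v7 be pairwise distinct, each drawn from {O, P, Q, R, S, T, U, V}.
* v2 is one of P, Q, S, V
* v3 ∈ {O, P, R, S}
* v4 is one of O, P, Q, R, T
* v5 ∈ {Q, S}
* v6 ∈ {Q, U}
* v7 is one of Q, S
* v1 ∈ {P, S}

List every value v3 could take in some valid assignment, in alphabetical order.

v5 and v7 between them cover only {Q, S} — a naked pair. Remove those values from v1, v2, v3, v4, v6.
That leaves v1 = P. Strike P from v2, v3, v4.
v2 must be V (only option left).
That leaves v6 = U.
No further eliminations apply; v3 can still be any of O, R.

O, R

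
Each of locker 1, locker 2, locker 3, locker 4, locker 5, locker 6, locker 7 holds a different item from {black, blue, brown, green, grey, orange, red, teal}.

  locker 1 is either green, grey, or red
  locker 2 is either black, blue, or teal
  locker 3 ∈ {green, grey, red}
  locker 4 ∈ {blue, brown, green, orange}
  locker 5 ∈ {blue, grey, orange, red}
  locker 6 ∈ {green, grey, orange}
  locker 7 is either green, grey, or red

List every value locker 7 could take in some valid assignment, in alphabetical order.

The 3 variables locker 1, locker 3, locker 7 are confined to {green, grey, red}, which locks those values in; drop them from locker 4, locker 5, locker 6.
locker 6 has just one choice, so locker 6 = orange. So locker 4, locker 5 can't be orange.
locker 5's domain is down to {blue}, so locker 5 = blue. Remove blue from locker 2, locker 4.
That leaves locker 4 = brown.
No further eliminations apply; locker 7 can still be any of green, grey, red.

green, grey, red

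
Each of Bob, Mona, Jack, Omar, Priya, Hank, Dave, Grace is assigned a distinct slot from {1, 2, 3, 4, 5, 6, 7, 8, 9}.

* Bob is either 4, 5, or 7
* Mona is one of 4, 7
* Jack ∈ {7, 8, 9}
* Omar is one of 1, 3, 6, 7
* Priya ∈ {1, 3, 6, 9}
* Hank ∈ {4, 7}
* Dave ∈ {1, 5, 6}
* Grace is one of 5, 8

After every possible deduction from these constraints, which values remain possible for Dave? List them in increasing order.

The 2 variables Mona and Hank are confined to {4, 7}, which locks those values in; drop them from Bob, Jack, Omar.
Bob has just one choice, so Bob = 5. So Dave, Grace can't be 5.
Grace must be 8 (only option left). So Jack can't be 8.
Jack must be 9 (only option left). Strike 9 from Priya.
No further eliminations apply; Dave can still be any of 1, 6.

1, 6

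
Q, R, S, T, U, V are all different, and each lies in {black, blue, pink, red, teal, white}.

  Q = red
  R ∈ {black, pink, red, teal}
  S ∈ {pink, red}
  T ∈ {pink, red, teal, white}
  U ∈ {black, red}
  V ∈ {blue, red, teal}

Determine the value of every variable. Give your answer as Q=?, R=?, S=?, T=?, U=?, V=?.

Q=red, R=teal, S=pink, T=white, U=black, V=blue

Q has just one choice, so Q = red. So R, S, T, U, V can't be red.
S must be pink (only option left). So R, T can't be pink.
That leaves U = black. Eliminate black elsewhere: R.
That leaves R = teal. Eliminate teal elsewhere: T, V.
T has just one choice, so T = white.
That leaves V = blue.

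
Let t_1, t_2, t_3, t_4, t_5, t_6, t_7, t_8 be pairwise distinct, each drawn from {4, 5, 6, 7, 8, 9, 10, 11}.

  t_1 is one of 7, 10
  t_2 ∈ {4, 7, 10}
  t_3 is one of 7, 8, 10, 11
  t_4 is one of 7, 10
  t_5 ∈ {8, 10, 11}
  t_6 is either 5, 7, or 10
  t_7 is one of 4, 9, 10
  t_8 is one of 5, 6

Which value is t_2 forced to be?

The 8 variables draw from only 8 values {4, 5, 6, 7, 8, 9, 10, 11}, so each is used; only t_8 can be 6, hence t_8 = 6.
Among the 7 still-open variables, 5 fits only t_6 (and all 7 values in {4, 5, 7, 8, 9, 10, 11} must be used), so t_6 = 5.
Among the 6 still-open variables, 9 fits only t_7 (and all 6 values in {4, 7, 8, 9, 10, 11} must be used), so t_7 = 9.
The 5 still-open variables draw from only 5 values {4, 7, 8, 10, 11}, so each is used; only t_2 can be 4, hence t_2 = 4.

4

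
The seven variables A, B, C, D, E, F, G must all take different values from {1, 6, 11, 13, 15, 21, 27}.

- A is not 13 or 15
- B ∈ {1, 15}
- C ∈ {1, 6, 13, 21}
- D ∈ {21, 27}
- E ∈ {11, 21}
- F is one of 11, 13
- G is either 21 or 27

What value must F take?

13

The 7 variables together cover exactly {1, 6, 11, 13, 15, 21, 27} — 7 values for 7 variables — and 15 appears only in B's list, so B = 15.
D and G share exactly the 2 values {21, 27}; by pigeonhole those values go to them, so strike 21, 27 from A, C, E.
That leaves E = 11. Eliminate 11 elsewhere: A, F.
So F = 13.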